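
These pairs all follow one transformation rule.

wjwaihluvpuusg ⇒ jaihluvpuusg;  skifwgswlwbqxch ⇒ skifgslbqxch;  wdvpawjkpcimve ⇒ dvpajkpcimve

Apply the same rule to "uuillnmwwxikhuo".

The pattern: remove every "w".
So "uuillnmwwxikhuo" becomes "uuillnmxikhuo".

uuillnmxikhuo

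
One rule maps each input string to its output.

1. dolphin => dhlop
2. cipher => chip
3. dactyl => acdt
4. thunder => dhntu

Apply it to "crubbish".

bbciru

In each case the input is transformed by: delete the last 2 characters, then sort the characters into alphabetical order.
For "crubbish", step one produces "crubbi"; step two turns that into "bbciru".
(Check on "dolphin": → "dolph" → "dhlop" ✓)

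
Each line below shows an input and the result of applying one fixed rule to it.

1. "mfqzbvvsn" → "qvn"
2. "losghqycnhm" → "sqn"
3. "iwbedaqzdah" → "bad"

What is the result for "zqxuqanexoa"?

xax

Looking at the pairs, the operation is to keep one character in every 3, starting at position 3 (positions 3rd, 6th, 9th, ...).
For "zqxuqanexoa" the result is "xax".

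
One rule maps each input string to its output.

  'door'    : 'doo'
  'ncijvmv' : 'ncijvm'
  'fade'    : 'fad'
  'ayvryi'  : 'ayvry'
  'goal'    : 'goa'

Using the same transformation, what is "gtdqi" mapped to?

gtdq

Looking at the pairs, the operation is to delete the last character.
So "gtdqi" becomes "gtdq".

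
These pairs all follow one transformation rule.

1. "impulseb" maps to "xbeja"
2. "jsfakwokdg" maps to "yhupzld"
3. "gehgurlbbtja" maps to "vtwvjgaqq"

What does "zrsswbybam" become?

oghhlqn

What's happening: shift every letter 11 places backward in the alphabet (wrapping around), then delete the last 3 characters.
Starting from "zrsswbybam": after the first operation, "oghhlqnqpb"; after the second, "oghhlqn".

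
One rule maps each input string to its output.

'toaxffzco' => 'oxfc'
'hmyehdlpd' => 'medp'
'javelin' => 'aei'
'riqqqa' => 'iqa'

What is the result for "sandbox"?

What's happening: keep every other character starting from the second (positions 2nd, 4th, 6th, ...).
So "sandbox" becomes "ado".

ado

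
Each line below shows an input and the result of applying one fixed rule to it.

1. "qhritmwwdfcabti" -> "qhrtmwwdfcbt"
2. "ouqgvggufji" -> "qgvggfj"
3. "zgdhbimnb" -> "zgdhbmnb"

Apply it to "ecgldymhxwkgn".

cgldymhxwkgn

The pattern: remove every vowel.
So "ecgldymhxwkgn" becomes "cgldymhxwkgn".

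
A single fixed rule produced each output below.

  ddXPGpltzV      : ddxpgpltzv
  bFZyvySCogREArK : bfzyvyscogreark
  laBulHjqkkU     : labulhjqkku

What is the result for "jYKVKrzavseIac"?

jykvkrzavseiac

What's happening: convert every letter to lowercase.
So "jYKVKrzavseIac" becomes "jykvkrzavseiac".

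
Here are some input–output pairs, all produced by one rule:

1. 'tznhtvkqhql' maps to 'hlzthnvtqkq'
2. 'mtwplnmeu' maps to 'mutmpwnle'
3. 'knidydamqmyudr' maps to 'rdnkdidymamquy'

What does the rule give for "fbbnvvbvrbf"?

Each output is the input with this applied: swap each adjacent pair of characters (1↔2, 3↔4, ...), then move the last 2 characters to the front (rotate right by 2).
Starting from "fbbnvvbvrbf": after the first operation, "bfnbvvvbbrf"; after the second, "rfbfnbvvvbb".
(Check on "tznhtvkqhql": → "zthnvtqkqhl" → "hlzthnvtqkq" ✓)

rfbfnbvvvbb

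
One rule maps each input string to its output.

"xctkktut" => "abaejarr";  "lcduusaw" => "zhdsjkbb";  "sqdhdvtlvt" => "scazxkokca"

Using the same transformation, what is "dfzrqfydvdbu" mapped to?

kibkmgyxmfkc

Looking at the pairs, the operation is to move the last 3 characters to the front (rotate right by 3), then shift every letter 7 places forward in the alphabet (wrapping around).
"dfzrqfydvdbu" → "kibkmgyxmfkc".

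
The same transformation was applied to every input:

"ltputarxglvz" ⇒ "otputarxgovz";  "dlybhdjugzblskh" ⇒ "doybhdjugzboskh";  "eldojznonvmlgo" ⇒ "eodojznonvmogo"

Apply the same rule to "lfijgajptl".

ofijgajpto

The rule is to replace every "l" with "o".
Applying that to "lfijgajptl" gives "ofijgajpto".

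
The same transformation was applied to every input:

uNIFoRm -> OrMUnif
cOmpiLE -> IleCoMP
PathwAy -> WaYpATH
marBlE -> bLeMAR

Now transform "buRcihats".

ATSBUrCIH

The rule is to move the last 3 characters to the front (rotate right by 3), then flip the case of every letter.
Working it through for "buRcihats": intermediate "atsbuRcih", final "ATSBUrCIH".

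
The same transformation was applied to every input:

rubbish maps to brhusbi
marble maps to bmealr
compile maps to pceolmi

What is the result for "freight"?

iftrheg

Looking at the pairs, the operation is to take characters alternately from the front and the back (1st, last, 2nd, 2nd-last, ...), then move the last character to the front.
So "freight" becomes "iftrheg".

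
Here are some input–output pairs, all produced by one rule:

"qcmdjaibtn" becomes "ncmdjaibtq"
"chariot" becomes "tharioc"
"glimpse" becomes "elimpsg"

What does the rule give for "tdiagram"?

mdiagrat

Looking at the pairs, the operation is to swap the first and last characters.
On "tdiagram" that produces "mdiagrat".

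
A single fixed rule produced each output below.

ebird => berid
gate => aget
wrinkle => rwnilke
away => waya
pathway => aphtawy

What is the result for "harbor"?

Each output is the input with this applied: swap each adjacent pair of characters (1↔2, 3↔4, ...).
So "harbor" becomes "ahbrro".

ahbrro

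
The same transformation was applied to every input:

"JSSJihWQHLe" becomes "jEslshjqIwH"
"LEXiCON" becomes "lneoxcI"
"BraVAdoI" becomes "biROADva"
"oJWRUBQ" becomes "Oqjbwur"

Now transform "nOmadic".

NCoIMDA

Rule — flip the case of every letter, then take characters alternately from the front and the back (1st, last, 2nd, 2nd-last, ...).
For "nOmadic", step one produces "NoMADIC"; step two turns that into "NCoIMDA".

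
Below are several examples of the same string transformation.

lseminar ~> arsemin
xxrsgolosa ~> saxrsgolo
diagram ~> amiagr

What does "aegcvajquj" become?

The pattern: delete the first character, then move the last 2 characters to the front (rotate right by 2).
"aegcvajquj" → "egcvajquj" → "ujegcvajq".

ujegcvajq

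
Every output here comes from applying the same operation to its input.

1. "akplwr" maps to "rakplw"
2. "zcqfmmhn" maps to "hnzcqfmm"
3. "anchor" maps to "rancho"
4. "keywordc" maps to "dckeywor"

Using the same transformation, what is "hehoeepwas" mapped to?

Looking at the pairs, the operation is to swap the front and back halves of the string, then move the first 2 characters to the end (rotate left by 2).
On "hehoeepwas" that produces "washehoeep".

washehoeep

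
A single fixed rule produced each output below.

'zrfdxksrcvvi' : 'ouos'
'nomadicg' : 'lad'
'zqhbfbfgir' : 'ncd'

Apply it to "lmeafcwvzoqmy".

The pattern: keep one character in every 3, starting at position 2 (positions 2nd, 5th, 8th, ...), then shift every letter 3 places backward in the alphabet (wrapping around).
For "lmeafcwvzoqmy", step one produces "mfvq"; step two turns that into "jcsn".

jcsn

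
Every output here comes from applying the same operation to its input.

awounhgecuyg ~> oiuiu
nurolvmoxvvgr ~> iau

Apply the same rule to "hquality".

eio

The transformation: shift every letter 12 places backward in the alphabet (wrapping around), then keep only the vowels.
For "hquality", step one produces "veiozwhm"; step two turns that into "eio".
(Check on "nurolvmoxvvgr": → "bifczjacljjuf" → "iau" ✓)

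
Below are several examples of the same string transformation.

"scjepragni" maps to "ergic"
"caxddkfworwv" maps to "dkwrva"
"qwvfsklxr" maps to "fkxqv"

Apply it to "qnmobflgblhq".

ofglqn

Each output is the input with this applied: move the first 3 characters to the end (rotate left by 3), then keep every other character starting from the first (positions 1st, 3rd, 5th, ...).
On "qnmobflgblhq": the first step gives "obflgblhqqnm", and the second then gives "ofglqn".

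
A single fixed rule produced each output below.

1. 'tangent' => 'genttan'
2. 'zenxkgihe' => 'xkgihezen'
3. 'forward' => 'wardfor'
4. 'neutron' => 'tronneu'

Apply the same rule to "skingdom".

ngdomski

The transformation: move the first 3 characters to the end (rotate left by 3).
Doing the same to "skingdom": "ngdomski".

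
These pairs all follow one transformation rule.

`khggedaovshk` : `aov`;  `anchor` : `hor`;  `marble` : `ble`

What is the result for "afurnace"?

nac

The pattern: swap the front and back halves of the string, then keep only the first 3 characters.
Doing the same to "afurnace": "nac".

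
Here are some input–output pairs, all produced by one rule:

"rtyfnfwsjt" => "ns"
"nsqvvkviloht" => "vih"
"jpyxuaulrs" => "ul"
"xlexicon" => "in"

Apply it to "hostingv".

In each case the input is transformed by: keep one character in every 3, starting at position 2 (positions 2nd, 5th, 8th, ...), then delete the first character.
For "hostingv" the result is "iv".

iv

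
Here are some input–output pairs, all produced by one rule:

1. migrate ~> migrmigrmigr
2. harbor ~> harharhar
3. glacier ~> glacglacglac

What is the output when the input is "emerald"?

emeremeremer

The pattern: delete the last 3 characters, then write the whole string 3 times in a row.
On "emerald": the first step gives "emer", and the second then gives "emeremeremer".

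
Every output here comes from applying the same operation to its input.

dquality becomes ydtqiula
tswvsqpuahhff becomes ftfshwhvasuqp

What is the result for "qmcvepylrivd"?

dqvmicrvleyp

Rule — reverse the string, then take characters alternately from the front and the back (1st, last, 2nd, 2nd-last, ...).
For "qmcvepylrivd", step one produces "dvirlypevcmq"; step two turns that into "dqvmicrvleyp".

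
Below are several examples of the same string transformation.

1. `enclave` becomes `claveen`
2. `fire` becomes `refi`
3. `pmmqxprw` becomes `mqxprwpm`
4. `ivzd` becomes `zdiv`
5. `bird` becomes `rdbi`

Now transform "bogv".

Rule — move the first 2 characters to the end (rotate left by 2).
"bogv" → "gvbo".

gvbo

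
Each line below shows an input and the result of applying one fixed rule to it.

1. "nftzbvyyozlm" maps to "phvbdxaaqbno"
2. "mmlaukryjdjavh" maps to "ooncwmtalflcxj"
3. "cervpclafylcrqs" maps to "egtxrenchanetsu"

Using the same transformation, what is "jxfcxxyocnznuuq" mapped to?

lzhezzaqepbpwws

Rule — shift every letter 2 places forward in the alphabet (wrapping around).
On "jxfcxxyocnznuuq" that produces "lzhezzaqepbpwws".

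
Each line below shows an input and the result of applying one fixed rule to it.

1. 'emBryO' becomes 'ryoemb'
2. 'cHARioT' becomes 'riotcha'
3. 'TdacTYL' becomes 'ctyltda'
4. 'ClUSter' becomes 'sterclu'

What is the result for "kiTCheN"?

chenkit

The transformation: move the first 3 characters to the end (rotate left by 3), then convert every letter to lowercase.
Starting from "kiTCheN": after the first operation, "CheNkiT"; after the second, "chenkit".
(Check on "cHARioT": → "RioTcHA" → "riotcha" ✓)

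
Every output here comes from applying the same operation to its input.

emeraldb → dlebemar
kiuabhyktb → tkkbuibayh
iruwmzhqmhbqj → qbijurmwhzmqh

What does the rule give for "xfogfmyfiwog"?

owxgoffgymif

In each case the input is transformed by: move the last 3 characters to the front (rotate right by 3), then swap each adjacent pair of characters (1↔2, 3↔4, ...).
Applying that to "xfogfmyfiwog" gives "owxgoffgymif".
(Check on "emeraldb": → "ldbemera" → "dlebemar" ✓)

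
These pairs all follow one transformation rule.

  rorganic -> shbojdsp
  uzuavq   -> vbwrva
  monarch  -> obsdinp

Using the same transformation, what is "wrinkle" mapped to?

jolmfxs

Looking at the pairs, the operation is to shift every letter 1 place forward in the alphabet (wrapping around), then move the first 2 characters to the end (rotate left by 2).
Applying both steps to "wrinkle": "xsjolmf", then "jolmfxs".
(Check on "monarch": → "npobsdi" → "obsdinp" ✓)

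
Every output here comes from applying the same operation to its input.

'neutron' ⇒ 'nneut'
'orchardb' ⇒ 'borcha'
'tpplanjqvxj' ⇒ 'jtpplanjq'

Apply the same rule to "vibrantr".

The rule is to move the last 3 characters to the front (rotate right by 3), then delete the first 2 characters.
"vibrantr" → "ntrvibra" → "rvibra".

rvibra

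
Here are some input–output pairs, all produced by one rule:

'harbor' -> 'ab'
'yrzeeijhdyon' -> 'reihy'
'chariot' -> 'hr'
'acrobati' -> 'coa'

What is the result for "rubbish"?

In each case the input is transformed by: keep every other character starting from the second (positions 2nd, 4th, 6th, ...), then delete the last character.
Applying both steps to "rubbish": "ubs", then "ub".

ub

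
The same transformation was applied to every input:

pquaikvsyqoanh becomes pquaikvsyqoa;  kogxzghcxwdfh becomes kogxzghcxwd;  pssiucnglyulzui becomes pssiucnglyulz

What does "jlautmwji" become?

What's happening: delete the last 2 characters.
Doing the same to "jlautmwji": "jlautmw".

jlautmw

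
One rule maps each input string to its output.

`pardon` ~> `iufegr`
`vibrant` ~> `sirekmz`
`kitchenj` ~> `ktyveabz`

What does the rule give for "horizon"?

In each case the input is transformed by: move the first 2 characters to the end (rotate left by 2), then shift every letter 9 places backward in the alphabet (wrapping around).
"horizon" → "rizonho" → "izqfeyf".

izqfeyf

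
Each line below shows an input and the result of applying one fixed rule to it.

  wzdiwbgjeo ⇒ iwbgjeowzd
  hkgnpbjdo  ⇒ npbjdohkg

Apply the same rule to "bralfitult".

In each case the input is transformed by: move the first 3 characters to the end (rotate left by 3).
Doing the same to "bralfitult": "lfitultbra".

lfitultbra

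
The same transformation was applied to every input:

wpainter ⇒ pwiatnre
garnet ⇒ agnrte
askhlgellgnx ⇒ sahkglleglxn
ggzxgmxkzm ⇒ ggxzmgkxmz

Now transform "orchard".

rohcrad

Looking at the pairs, the operation is to swap each adjacent pair of characters (1↔2, 3↔4, ...).
Applying that to "orchard" gives "rohcrad".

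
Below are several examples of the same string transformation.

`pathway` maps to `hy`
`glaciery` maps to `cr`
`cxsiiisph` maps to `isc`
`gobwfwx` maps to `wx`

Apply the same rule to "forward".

wd

Looking at the pairs, the operation is to move the first character to the end, then keep one character in every 3, starting at position 3 (positions 3rd, 6th, 9th, ...).
On "forward": the first step gives "orwardf", and the second then gives "wd".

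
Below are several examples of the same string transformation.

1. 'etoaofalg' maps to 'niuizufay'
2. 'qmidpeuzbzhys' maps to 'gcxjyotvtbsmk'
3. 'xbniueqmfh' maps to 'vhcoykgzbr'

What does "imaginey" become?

guachysc

The pattern: shift every letter 6 places backward in the alphabet (wrapping around), then move the first character to the end.
On "imaginey": the first step gives "cguachys", and the second then gives "guachysc".
(Check on "etoaofalg": → "yniuizufa" → "niuizufay" ✓)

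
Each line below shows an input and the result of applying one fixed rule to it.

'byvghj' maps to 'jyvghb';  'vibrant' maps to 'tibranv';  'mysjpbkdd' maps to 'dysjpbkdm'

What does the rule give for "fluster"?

The transformation: swap the first and last characters.
On "fluster" that produces "rlustef".

rlustef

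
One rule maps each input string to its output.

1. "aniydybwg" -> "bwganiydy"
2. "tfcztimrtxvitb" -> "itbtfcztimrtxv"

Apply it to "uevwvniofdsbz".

What's happening: move the last 3 characters to the front (rotate right by 3).
For "uevwvniofdsbz" the result is "sbzuevwvniofd".

sbzuevwvniofd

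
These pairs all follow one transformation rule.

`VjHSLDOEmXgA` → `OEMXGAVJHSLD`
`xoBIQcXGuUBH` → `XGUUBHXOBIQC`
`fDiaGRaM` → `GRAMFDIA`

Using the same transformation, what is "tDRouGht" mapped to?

The transformation: swap the front and back halves of the string, then convert every letter to uppercase.
Starting from "tDRouGht": after the first operation, "uGhttDRo"; after the second, "UGHTTDRO".

UGHTTDRO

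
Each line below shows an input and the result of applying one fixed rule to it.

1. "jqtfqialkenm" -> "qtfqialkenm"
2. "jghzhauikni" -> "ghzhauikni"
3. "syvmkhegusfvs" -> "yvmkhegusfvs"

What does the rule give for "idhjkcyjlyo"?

dhjkcyjlyo

What's happening: delete the first character.
Applying that to "idhjkcyjlyo" gives "dhjkcyjlyo".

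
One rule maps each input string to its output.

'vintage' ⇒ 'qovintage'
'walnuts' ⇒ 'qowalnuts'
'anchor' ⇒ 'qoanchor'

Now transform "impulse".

Looking at the pairs, the operation is to prepend "qo".
Doing the same to "impulse": "qoimpulse".

qoimpulse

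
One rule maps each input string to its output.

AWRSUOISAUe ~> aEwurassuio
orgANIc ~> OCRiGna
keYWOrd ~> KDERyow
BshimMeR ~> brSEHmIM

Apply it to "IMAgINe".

iEmnaiG

Rule — flip the case of every letter, then take characters alternately from the front and the back (1st, last, 2nd, 2nd-last, ...).
On "IMAgINe" that produces "iEmnaiG".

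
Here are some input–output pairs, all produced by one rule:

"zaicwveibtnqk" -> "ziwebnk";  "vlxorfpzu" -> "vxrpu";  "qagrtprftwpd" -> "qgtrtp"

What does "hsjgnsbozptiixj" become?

hjnbztij

Each output is the input with this applied: keep every other character starting from the first (positions 1st, 3rd, 5th, ...).
Doing the same to "hsjgnsbozptiixj": "hjnbztij".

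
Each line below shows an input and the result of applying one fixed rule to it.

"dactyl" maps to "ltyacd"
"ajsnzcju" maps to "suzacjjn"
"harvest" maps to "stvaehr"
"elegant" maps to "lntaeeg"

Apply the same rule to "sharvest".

stvaehrs

The transformation: sort the characters into alphabetical order, then move the last 3 characters to the front (rotate right by 3).
Applying both steps to "sharvest": "aehrsstv", then "stvaehrs".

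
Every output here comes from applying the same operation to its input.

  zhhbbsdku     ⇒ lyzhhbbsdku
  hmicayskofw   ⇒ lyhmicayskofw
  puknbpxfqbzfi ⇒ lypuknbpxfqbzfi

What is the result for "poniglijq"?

lyponiglijq

The transformation: prepend "ly".
"poniglijq" → "lyponiglijq".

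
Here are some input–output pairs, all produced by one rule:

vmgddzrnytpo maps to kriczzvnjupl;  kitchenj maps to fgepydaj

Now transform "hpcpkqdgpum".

idlylgmzclq

The transformation: move the last character to the front, then shift every letter 4 places backward in the alphabet (wrapping around).
Applying both steps to "hpcpkqdgpum": "mhpcpkqdgpu", then "idlylgmzclq".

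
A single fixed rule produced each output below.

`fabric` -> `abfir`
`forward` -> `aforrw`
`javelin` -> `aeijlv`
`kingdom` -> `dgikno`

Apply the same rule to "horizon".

hioorz

The rule is to delete the last character, then sort the characters into alphabetical order.
On "horizon": the first step gives "horizo", and the second then gives "hioorz".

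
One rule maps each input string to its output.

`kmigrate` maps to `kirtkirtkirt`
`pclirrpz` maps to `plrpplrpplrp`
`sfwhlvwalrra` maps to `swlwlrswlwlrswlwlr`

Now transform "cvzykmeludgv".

The transformation: keep every other character starting from the first (positions 1st, 3rd, 5th, ...), then write the whole string 3 times in a row.
Applying both steps to "cvzykmeludgv": "czkeug", then "czkeugczkeugczkeug".

czkeugczkeugczkeug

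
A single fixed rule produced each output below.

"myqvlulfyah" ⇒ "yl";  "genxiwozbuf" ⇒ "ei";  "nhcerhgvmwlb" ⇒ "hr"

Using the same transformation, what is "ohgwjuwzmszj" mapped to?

Each output is the input with this applied: keep one character in every 3, starting at position 2 (positions 2nd, 5th, 8th, ...), then delete the last 2 characters.
Working it through for "ohgwjuwzmszj": intermediate "hjzz", final "hj".

hj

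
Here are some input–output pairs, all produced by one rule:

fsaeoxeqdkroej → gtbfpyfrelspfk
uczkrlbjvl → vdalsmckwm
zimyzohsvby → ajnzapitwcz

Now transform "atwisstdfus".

In each case the input is transformed by: shift every letter 1 place forward in the alphabet (wrapping around).
For "atwisstdfus" the result is "buxjttuegvt".

buxjttuegvt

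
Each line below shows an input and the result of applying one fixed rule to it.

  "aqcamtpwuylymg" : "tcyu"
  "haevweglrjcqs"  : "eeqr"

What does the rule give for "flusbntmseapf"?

What's happening: keep one character in every 3, starting at position 3 (positions 3rd, 6th, 9th, ...), then swap each adjacent pair of characters (1↔2, 3↔4, ...).
Starting from "flusbntmseapf": after the first operation, "unsp"; after the second, "nups".

nups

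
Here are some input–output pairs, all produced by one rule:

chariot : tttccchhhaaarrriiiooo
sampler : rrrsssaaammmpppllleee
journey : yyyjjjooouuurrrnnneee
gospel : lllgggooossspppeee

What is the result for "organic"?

cccooorrrgggaaannniii

In each case the input is transformed by: repeat every character 3 times, then move the last 3 characters to the front (rotate right by 3).
Working it through for "organic": intermediate "ooorrrgggaaannniiiccc", final "cccooorrrgggaaannniii".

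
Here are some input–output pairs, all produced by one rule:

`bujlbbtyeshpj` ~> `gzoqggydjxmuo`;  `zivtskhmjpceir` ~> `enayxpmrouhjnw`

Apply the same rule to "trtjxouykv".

ywyoctzdpa

The rule is to shift every letter 5 places forward in the alphabet (wrapping around).
So "trtjxouykv" becomes "ywyoctzdpa".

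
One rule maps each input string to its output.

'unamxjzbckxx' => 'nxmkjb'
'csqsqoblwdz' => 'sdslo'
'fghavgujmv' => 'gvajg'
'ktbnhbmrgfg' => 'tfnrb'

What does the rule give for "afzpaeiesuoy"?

fypuee

Each output is the input with this applied: keep every other character starting from the second (positions 2nd, 4th, 6th, ...), then take characters alternately from the front and the back (1st, last, 2nd, 2nd-last, ...).
On "afzpaeiesuoy": the first step gives "fpeeuy", and the second then gives "fypuee".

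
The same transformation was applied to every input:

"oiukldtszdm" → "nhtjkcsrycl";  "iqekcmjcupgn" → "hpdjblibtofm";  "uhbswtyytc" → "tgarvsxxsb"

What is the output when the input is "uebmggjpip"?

tdalffioho

The pattern: shift every letter 1 place backward in the alphabet (wrapping around).
"uebmggjpip" → "tdalffioho".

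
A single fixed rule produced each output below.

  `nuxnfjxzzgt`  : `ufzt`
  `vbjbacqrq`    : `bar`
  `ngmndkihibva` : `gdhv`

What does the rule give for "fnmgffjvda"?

The rule is to keep one character in every 3, starting at position 2 (positions 2nd, 5th, 8th, ...).
On "fnmgffjvda" that produces "nfv".

nfv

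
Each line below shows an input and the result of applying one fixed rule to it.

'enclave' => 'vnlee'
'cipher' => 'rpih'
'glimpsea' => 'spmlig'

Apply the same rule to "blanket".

tnlke

The rule is to sort the characters into reverse alphabetical order, then delete the last 2 characters.
For "blanket", step one produces "tnlkeba"; step two turns that into "tnlke".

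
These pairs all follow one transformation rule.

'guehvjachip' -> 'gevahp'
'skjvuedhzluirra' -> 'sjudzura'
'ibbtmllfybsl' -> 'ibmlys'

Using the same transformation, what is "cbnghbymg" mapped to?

cnhyg

Each output is the input with this applied: keep every other character starting from the first (positions 1st, 3rd, 5th, ...).
Doing the same to "cbnghbymg": "cnhyg".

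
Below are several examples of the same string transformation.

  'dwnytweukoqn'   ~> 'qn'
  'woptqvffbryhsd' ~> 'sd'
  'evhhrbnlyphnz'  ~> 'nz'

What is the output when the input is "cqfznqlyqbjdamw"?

The rule is to keep only the last 2 characters.
"cqfznqlyqbjdamw" → "mw".

mw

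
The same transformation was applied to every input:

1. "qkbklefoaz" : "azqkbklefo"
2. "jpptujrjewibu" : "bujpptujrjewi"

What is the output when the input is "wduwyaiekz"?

kzwduwyaie

The transformation: move the last 2 characters to the front (rotate right by 2).
So "wduwyaiekz" becomes "kzwduwyaie".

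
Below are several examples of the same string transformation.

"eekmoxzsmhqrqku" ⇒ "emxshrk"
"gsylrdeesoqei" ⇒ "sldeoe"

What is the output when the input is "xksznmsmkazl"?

Looking at the pairs, the operation is to keep every other character starting from the second (positions 2nd, 4th, 6th, ...).
Applying that to "xksznmsmkazl" gives "kzmmal".

kzmmal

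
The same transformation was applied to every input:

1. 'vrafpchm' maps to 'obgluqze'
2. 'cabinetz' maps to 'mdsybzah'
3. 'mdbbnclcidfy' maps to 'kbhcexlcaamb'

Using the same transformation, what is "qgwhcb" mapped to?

Rule — swap the front and back halves of the string, then shift every letter 1 place backward in the alphabet (wrapping around).
"qgwhcb" → "hcbqgw" → "gbapfv".
(Check on "vrafpchm": → "pchmvraf" → "obgluqze" ✓)

gbapfv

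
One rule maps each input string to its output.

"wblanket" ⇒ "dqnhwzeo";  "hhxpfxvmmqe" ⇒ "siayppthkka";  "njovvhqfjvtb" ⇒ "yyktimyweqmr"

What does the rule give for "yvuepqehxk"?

hsthkanbyx

What's happening: move the first 3 characters to the end (rotate left by 3), then shift every letter 3 places forward in the alphabet (wrapping around).
Starting from "yvuepqehxk": after the first operation, "epqehxkyvu"; after the second, "hsthkanbyx".
(Check on "hhxpfxvmmqe": → "pfxvmmqehhx" → "siayppthkka" ✓)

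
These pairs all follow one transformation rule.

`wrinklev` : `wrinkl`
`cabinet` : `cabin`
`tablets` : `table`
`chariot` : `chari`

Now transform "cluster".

clust

The pattern: delete the last 2 characters.
For "cluster" the result is "clust".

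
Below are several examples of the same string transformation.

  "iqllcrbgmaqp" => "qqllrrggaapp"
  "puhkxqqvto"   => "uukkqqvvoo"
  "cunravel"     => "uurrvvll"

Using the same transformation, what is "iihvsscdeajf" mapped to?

iivvssddaaff

The transformation: keep every other character starting from the second (positions 2nd, 4th, 6th, ...), then double every character.
Starting from "iihvsscdeajf": after the first operation, "ivsdaf"; after the second, "iivvssddaaff".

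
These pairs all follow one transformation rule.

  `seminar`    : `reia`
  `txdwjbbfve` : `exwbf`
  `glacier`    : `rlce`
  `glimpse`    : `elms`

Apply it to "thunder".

rhne

Rule — move the last character to the front, then keep every other character starting from the first (positions 1st, 3rd, 5th, ...).
Starting from "thunder": after the first operation, "rthunde"; after the second, "rhne".
(Check on "txdwjbbfve": → "etxdwjbbfv" → "exwbf" ✓)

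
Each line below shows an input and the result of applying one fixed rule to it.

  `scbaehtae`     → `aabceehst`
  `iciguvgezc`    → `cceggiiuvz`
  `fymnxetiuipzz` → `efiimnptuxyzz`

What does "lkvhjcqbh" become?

In each case the input is transformed by: sort the characters into alphabetical order.
For "lkvhjcqbh" the result is "bchhjklqv".

bchhjklqv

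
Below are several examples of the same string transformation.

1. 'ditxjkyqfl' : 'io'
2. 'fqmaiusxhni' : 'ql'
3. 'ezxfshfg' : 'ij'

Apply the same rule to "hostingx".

The pattern: shift every letter 3 places forward in the alphabet (wrapping around), then keep only the last 2 characters.
On "hostingx": the first step gives "krvwlqja", and the second then gives "ja".

ja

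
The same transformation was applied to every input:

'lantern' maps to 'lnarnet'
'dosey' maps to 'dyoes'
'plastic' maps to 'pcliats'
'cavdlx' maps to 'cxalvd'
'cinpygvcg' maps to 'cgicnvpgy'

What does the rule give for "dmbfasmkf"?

dfmkbmfsa

Looking at the pairs, the operation is to take characters alternately from the front and the back (1st, last, 2nd, 2nd-last, ...).
"dmbfasmkf" → "dfmkbmfsa".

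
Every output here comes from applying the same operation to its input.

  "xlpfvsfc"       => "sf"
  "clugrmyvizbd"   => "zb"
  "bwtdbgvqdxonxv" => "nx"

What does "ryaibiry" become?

The rule is to move the last 3 characters to the front (rotate right by 3), then keep only the first 2 characters.
Working it through for "ryaibiry": intermediate "iryryaib", final "ir".
(Check on "bwtdbgvqdxonxv": → "nxvbwtdbgvqdxo" → "nx" ✓)

ir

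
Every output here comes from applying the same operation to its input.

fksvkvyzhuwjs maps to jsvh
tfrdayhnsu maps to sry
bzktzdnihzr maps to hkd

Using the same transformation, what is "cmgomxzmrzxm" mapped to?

mgxr

Looking at the pairs, the operation is to keep one character in every 3, starting at position 3 (positions 3rd, 6th, 9th, ...), then move the last character to the front.
"cmgomxzmrzxm" → "gxrm" → "mgxr".
(Check on "bzktzdnihzr": → "kdh" → "hkd" ✓)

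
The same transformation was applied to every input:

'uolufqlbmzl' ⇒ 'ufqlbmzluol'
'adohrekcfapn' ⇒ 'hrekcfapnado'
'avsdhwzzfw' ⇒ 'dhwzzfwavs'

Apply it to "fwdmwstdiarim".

In each case the input is transformed by: move the first 3 characters to the end (rotate left by 3).
For "fwdmwstdiarim" the result is "mwstdiarimfwd".

mwstdiarimfwd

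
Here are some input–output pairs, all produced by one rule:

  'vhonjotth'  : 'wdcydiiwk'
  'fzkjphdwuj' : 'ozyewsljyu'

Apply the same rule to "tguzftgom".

vjouivdbi

The transformation: move the first character to the end, then shift every letter 11 places backward in the alphabet (wrapping around).
Applying both steps to "tguzftgom": "guzftgomt", then "vjouivdbi".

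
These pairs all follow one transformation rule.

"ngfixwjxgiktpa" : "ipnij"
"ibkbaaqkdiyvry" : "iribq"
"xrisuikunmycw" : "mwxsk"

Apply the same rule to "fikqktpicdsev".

dvfqp

What's happening: keep one character in every 3, starting at position 1 (positions 1st, 4th, 7th, ...), then move the first 3 characters to the end (rotate left by 3).
On "fikqktpicdsev": the first step gives "fqpdv", and the second then gives "dvfqp".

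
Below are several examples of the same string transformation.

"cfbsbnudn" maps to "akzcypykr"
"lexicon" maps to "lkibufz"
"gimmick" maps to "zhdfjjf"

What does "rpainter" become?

boomxfkq

Rule — shift every letter 3 places backward in the alphabet (wrapping around), then move the last 2 characters to the front (rotate right by 2).
On "rpainter": the first step gives "omxfkqbo", and the second then gives "boomxfkq".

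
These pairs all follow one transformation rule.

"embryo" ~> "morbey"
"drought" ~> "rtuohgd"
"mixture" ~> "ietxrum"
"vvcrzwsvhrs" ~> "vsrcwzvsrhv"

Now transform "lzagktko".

What's happening: swap the first and last characters, then swap each adjacent pair of characters (1↔2, 3↔4, ...).
Applying both steps to "lzagktko": "ozagktkl", then "zogatklk".

zogatklk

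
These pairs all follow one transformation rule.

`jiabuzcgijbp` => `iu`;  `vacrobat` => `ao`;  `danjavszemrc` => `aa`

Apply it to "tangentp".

ae

The pattern: keep one character in every 3, starting at position 2 (positions 2nd, 5th, 8th, ...), then keep only the vowels.
For "tangentp", step one produces "aep"; step two turns that into "ae".
(Check on "jiabuzcgijbp": → "iugb" → "iu" ✓)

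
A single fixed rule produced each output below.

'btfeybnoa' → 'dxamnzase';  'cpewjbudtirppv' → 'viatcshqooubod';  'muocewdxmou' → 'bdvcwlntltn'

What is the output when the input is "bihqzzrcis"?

What's happening: move the first 3 characters to the end (rotate left by 3), then shift every letter 1 place backward in the alphabet (wrapping around).
"bihqzzrcis" → "qzzrcisbih" → "pyyqbhrahg".
(Check on "cpewjbudtirppv": → "wjbudtirppvcpe" → "viatcshqooubod" ✓)

pyyqbhrahg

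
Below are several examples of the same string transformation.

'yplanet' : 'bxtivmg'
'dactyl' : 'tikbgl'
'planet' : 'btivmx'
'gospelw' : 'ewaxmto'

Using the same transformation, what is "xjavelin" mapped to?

Each output is the input with this applied: swap the first and last characters, then shift every letter 8 places forward in the alphabet (wrapping around).
"xjavelin" → "njavelix" → "vridmtqf".
(Check on "planet": → "tlanep" → "btivmx" ✓)

vridmtqf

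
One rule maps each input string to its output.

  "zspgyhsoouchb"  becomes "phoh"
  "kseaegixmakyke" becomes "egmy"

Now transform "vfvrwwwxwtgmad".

vwwm

The transformation: keep one character in every 3, starting at position 3 (positions 3rd, 6th, 9th, ...).
So "vfvrwwwxwtgmad" becomes "vwwm".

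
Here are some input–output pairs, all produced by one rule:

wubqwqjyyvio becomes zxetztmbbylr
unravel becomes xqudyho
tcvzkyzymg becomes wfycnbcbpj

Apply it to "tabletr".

What's happening: shift every letter 3 places forward in the alphabet (wrapping around).
"tabletr" → "wdeohwu".

wdeohwu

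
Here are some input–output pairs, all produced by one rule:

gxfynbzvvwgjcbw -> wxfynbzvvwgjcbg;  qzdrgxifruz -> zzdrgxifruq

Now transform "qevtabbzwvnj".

The transformation: swap the first and last characters.
So "qevtabbzwvnj" becomes "jevtabbzwvnq".

jevtabbzwvnq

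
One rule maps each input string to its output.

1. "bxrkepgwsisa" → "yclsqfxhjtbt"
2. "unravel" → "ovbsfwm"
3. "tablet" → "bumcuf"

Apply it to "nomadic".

pobnjed

The transformation: swap each adjacent pair of characters (1↔2, 3↔4, ...), then shift every letter 1 place forward in the alphabet (wrapping around).
Working it through for "nomadic": intermediate "onamidc", final "pobnjed".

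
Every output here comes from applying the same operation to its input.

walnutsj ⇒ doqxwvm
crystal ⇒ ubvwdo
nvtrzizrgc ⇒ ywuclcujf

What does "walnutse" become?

doqxwvh

What's happening: shift every letter 3 places forward in the alphabet (wrapping around), then delete the first character.
So "walnutse" becomes "doqxwvh".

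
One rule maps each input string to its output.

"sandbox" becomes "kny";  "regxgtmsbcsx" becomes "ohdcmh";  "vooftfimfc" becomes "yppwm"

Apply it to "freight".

In each case the input is transformed by: shift every letter 10 places forward in the alphabet (wrapping around), then keep every other character starting from the second (positions 2nd, 4th, 6th, ...).
On "freight" that produces "bsr".

bsr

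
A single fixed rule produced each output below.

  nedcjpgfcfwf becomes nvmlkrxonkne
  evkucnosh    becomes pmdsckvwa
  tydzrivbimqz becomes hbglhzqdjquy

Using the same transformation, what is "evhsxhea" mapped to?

Rule — shift every letter 8 places forward in the alphabet (wrapping around), then move the last character to the front.
Working it through for "evhsxhea": intermediate "mdpafpmi", final "imdpafpm".

imdpafpm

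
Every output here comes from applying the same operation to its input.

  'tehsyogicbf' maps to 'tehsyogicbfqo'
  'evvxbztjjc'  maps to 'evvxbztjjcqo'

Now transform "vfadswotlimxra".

vfadswotlimxraqo

Each output is the input with this applied: append "qo".
For "vfadswotlimxra" the result is "vfadswotlimxraqo".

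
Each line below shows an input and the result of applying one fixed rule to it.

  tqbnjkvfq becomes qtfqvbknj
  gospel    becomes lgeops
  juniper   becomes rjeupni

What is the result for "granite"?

The rule is to reverse the string, then take characters alternately from the front and the back (1st, last, 2nd, 2nd-last, ...).
Working it through for "granite": intermediate "etinarg", final "egtrian".

egtrian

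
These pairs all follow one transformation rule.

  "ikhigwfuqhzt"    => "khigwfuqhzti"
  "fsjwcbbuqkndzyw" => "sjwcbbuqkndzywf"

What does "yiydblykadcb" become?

Each output is the input with this applied: move the first character to the end.
For "yiydblykadcb" the result is "iydblykadcby".

iydblykadcby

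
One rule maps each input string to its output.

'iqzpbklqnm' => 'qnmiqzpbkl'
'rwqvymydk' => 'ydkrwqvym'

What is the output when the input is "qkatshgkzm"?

The transformation: move the last 3 characters to the front (rotate right by 3).
For "qkatshgkzm" the result is "kzmqkatshg".

kzmqkatshg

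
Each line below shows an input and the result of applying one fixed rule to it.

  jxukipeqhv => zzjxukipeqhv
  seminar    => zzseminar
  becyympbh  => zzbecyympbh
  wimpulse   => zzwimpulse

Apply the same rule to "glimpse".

The rule is to prepend "zz".
On "glimpse" that produces "zzglimpse".

zzglimpse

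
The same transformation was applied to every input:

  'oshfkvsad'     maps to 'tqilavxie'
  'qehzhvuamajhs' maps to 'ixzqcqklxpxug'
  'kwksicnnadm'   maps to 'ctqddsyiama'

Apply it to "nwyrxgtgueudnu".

kdtkukwjwnhomd

Looking at the pairs, the operation is to reverse the string, then shift every letter 10 places backward in the alphabet (wrapping around).
Working it through for "nwyrxgtgueudnu": intermediate "undueugtgxrywn", final "kdtkukwjwnhomd".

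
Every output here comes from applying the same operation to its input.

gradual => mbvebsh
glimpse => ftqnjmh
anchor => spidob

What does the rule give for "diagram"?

nbshbje

The rule is to reverse the string, then shift every letter 1 place forward in the alphabet (wrapping around).
"diagram" → "nbshbje".
(Check on "gradual": → "laudarg" → "mbvebsh" ✓)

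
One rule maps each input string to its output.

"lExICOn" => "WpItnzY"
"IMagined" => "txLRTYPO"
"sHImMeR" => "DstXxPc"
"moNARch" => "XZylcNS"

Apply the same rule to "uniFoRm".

What's happening: shift every letter 11 places forward in the alphabet (wrapping around), then flip the case of every letter.
Starting from "uniFoRm": after the first operation, "fytQzCx"; after the second, "FYTqZcX".

FYTqZcX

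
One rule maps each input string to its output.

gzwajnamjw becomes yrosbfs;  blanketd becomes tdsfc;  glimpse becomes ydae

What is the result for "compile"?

ugeh

Each output is the input with this applied: shift every letter 8 places backward in the alphabet (wrapping around), then delete the last 3 characters.
"compile" → "ugehadw" → "ugeh".
(Check on "glimpse": → "ydaehkw" → "ydae" ✓)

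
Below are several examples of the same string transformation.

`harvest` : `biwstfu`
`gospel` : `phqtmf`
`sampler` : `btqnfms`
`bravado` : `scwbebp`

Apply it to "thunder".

The pattern: swap each adjacent pair of characters (1↔2, 3↔4, ...), then shift every letter 1 place forward in the alphabet (wrapping around).
Starting from "thunder": after the first operation, "htnuedr"; after the second, "iuovfes".

iuovfes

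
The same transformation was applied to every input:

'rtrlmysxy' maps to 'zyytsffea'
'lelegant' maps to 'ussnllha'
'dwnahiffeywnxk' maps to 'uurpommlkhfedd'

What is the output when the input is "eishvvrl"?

The rule is to shift every letter 7 places forward in the alphabet (wrapping around), then sort the characters into reverse alphabetical order.
For "eishvvrl" the result is "zyspolcc".

zyspolcc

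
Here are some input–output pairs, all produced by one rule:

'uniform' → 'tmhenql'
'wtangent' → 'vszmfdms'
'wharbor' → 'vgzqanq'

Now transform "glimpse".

fkhlord

The pattern: shift every letter 1 place backward in the alphabet (wrapping around).
For "glimpse" the result is "fkhlord".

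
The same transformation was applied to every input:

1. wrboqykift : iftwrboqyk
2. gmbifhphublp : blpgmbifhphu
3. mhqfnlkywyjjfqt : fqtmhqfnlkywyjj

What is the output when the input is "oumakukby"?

kbyoumaku

The pattern: move the last 3 characters to the front (rotate right by 3).
For "oumakukby" the result is "kbyoumaku".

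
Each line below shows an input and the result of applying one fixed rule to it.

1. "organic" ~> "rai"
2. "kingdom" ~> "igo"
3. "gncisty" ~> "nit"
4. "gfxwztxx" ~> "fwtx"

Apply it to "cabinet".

The transformation: keep every other character starting from the second (positions 2nd, 4th, 6th, ...).
For "cabinet" the result is "aie".

aie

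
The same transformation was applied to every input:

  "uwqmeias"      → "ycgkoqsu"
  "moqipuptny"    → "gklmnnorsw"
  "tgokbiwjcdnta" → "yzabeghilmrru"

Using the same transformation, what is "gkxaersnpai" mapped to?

yycegilnpqv

The rule is to sort the characters into alphabetical order, then shift every letter 2 places backward in the alphabet (wrapping around).
Working it through for "gkxaersnpai": intermediate "aaegiknprsx", final "yycegilnpqv".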